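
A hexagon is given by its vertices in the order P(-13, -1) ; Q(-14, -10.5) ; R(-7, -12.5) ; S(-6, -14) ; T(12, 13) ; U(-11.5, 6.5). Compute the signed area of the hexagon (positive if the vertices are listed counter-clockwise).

Apply Gauss's area formula: 2A = Σ (x_i·y_{i+1} − x_{i+1}·y_i), indices taken mod 6.
Cross-terms: 122.5, 101.5, 23, 90, 227.5, 96  ⇒  Σ = 660.5
Signed area = Σ/2 = 330.25 (positive ⇒ counter-clockwise traversal).

330.25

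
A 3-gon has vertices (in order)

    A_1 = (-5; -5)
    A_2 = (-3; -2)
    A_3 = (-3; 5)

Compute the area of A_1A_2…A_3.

7

Apply the shoelace (surveyor's) formula: 2A = Σ (x_i·y_{i+1} − x_{i+1}·y_i), indices taken mod 3.
Cross-terms: -5, -21, 40  ⇒  Σ = 14
Area = |Σ|/2 = 7.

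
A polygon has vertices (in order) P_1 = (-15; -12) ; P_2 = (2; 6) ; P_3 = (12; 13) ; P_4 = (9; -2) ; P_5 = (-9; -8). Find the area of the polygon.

Apply the shoelace (surveyor's) formula: 2A = Σ (x_i·y_{i+1} − x_{i+1}·y_i), indices taken mod 5.
Cross-terms: -66, -46, -141, -90, -12  ⇒  Σ = -355
Area = |Σ|/2 = 177.5.

177.5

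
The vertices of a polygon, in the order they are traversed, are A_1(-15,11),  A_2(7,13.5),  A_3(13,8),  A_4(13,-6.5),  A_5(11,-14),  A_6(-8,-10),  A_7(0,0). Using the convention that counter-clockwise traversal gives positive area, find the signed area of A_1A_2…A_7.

-460

Apply the shoelace (surveyor's) formula: 2A = Σ (x_i·y_{i+1} − x_{i+1}·y_i), indices taken mod 7.
Σ = (-279.5) + (-119.5) + (-188.5) + (-110.5) + (-222) + (0) + (0) = -920
Signed area = Σ/2 = -460 (negative ⇒ clockwise traversal).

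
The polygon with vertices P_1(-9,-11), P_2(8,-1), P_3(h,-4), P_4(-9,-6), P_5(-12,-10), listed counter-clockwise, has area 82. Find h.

-15

The doubled signed area Σ (x_i y_{i+1} − x_{i+1} y_i) is linear in h.
With h=0 it equals 89; the coefficient of h is -5 (from the two edges through P_3).
So -5·h + 89 = 2·82 = 164 ⇒ h = -15.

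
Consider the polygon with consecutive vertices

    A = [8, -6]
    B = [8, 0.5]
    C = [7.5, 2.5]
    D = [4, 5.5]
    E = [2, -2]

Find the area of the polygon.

Apply Gauss's area formula: 2A = Σ (x_i·y_{i+1} − x_{i+1}·y_i), indices taken mod 5.
A→B: (8)(0.5) − (8)(-6) = 52
B→C: (8)(2.5) − (7.5)(0.5) = 16.25
C→D: (7.5)(5.5) − (4)(2.5) = 31.25
D→E: (4)(-2) − (2)(5.5) = -19
E→A: (2)(-6) − (8)(-2) = 4
Σ = 84.5
Area = |Σ|/2 = 42.25.

42.25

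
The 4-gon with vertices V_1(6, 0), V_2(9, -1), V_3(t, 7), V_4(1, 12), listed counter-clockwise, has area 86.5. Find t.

Write out the shoelace sum; only the two edges meeting at V_3 involve t:
2·Area = [(9·7 − t·(-1)) + (t·12 − 1·7)] + -78
       = 13·t + -22 = 173
⇒ t = 15.

15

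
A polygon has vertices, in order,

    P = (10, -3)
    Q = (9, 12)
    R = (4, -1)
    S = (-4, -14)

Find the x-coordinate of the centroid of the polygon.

Apply the surveyor's formula. First the cross-terms c_i = x_i·y_{i+1} − x_{i+1}·y_i:
  147, -57, -60, 152  ⇒  2A = 182, A = 91.
Then Σ (x_i + x_{i+1})·c_i = 2964, so x̄ = 2964 / (6·91) = 38/7.

38/7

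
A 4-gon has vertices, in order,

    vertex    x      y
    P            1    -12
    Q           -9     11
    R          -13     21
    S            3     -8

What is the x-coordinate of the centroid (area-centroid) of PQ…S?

-211/65

Apply the shoelace (surveyor's) formula. First the cross-terms c_i = x_i·y_{i+1} − x_{i+1}·y_i:
  -97, -46, 41, -28  ⇒  2A = -130, A = -65.
Then Σ (x_i + x_{i+1})·c_i = 1266, so x̄ = 1266 / (6·(-65)) = -211/65.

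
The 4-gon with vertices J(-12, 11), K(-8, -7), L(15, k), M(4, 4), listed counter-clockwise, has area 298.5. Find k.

The doubled signed area Σ (x_i y_{i+1} − x_{i+1} y_i) is linear in k.
With k=0 it equals 429; the coefficient of k is -12 (from the two edges through L).
So -12·k + 429 = 2·298.5 = 597 ⇒ k = -14.

-14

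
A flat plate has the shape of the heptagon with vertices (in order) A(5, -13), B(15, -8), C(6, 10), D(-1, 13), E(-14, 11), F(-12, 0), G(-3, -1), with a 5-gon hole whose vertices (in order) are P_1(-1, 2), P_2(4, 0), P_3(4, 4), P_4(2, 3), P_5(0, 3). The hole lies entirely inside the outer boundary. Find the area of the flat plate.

Outer boundary:
Apply Gauss's area formula: 2A = Σ (x_i·y_{i+1} − x_{i+1}·y_i), indices taken mod 7.
Σ = (155) + (198) + (88) + (171) + (132) + (12) + (44) = 800
Area = |Σ|/2 = 400.
Hole:
Apply the shoelace (surveyor's) formula: 2A = Σ (x_i·y_{i+1} − x_{i+1}·y_i), indices taken mod 5.
Σ = (-8) + (16) + (4) + (6) + (3) = 21
Area = |Σ|/2 = 10.5.
Net area = 400 − 10.5 = 389.5.

389.5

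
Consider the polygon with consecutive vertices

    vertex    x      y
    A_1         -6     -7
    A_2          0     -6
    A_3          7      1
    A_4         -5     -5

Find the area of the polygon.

Apply Gauss's area formula: 2A = Σ (x_i·y_{i+1} − x_{i+1}·y_i), indices taken mod 4.
Σ = (36) + (42) + (-30) + (5) = 53
Area = |Σ|/2 = 26.5.

26.5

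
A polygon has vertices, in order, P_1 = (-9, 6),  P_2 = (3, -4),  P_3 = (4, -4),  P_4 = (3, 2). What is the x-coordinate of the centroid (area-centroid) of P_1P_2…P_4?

Apply the shoelace formula. First the cross-terms c_i = x_i·y_{i+1} − x_{i+1}·y_i:
  18, 4, 20, 36  ⇒  2A = 78, A = 39.
Then Σ (x_i + x_{i+1})·c_i = -156, so x̄ = -156 / (6·39) = -2/3.

-2/3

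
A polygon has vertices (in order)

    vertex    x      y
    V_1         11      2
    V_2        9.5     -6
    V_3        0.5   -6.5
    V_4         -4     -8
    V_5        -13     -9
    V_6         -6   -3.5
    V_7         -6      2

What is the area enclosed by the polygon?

Cross-terms: -85, -58.75, -30, -68, -8.5, -33, -34  ⇒  Σ = -317.25
Area = |Σ|/2 = 158.625.

158.625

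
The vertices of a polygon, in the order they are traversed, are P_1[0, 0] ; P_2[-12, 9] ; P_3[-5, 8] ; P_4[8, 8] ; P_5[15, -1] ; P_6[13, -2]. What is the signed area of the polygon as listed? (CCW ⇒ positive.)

Σ = (0) + (-51) + (-104) + (-128) + (-17) + (0) = -300
Signed area = Σ/2 = -150 (negative ⇒ clockwise traversal).

-150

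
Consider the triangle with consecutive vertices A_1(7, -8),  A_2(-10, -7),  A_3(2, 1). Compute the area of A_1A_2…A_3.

Σ = (-129) + (4) + (-23) = -148
Area = |Σ|/2 = 74.

74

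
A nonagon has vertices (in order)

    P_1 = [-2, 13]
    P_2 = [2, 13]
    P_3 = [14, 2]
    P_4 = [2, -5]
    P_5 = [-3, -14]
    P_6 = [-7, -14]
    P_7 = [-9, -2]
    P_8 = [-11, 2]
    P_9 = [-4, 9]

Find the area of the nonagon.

Apply the shoelace formula: 2A = Σ (x_i·y_{i+1} − x_{i+1}·y_i), indices taken mod 9.
P_1→P_2: (-2)(13) − (2)(13) = -52
P_2→P_3: (2)(2) − (14)(13) = -178
P_3→P_4: (14)(-5) − (2)(2) = -74
P_4→P_5: (2)(-14) − (-3)(-5) = -43
P_5→P_6: (-3)(-14) − (-7)(-14) = -56
P_6→P_7: (-7)(-2) − (-9)(-14) = -112
P_7→P_8: (-9)(2) − (-11)(-2) = -40
P_8→P_9: (-11)(9) − (-4)(2) = -91
P_9→P_1: (-4)(13) − (-2)(9) = -34
Σ = -680
Area = |Σ|/2 = 340.

340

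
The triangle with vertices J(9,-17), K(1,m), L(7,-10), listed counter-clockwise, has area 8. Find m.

The doubled signed area Σ (x_i y_{i+1} − x_{i+1} y_i) is linear in m.
With m=0 it equals -22; the coefficient of m is 2 (from the two edges through K).
So 2·m + -22 = 2·8 = 16 ⇒ m = 19.

19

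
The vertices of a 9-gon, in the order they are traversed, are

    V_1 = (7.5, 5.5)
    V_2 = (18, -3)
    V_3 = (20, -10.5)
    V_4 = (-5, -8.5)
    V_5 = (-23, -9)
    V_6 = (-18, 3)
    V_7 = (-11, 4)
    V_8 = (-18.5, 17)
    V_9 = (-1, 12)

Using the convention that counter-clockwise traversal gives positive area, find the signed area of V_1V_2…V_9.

-653.5

Apply the shoelace formula: 2A = Σ (x_i·y_{i+1} − x_{i+1}·y_i), indices taken mod 9.
Cross-terms: -121.5, -129, -222.5, -150.5, -231, -39, -113, -205, -95.5  ⇒  Σ = -1307
Signed area = Σ/2 = -653.5 (negative ⇒ clockwise traversal).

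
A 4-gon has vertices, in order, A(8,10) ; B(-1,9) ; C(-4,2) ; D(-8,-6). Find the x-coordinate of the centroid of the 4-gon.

Apply the shoelace formula. First the cross-terms c_i = x_i·y_{i+1} − x_{i+1}·y_i:
  82, 34, 40, -32  ⇒  2A = 124, A = 62.
Then Σ (x_i + x_{i+1})·c_i = -76, so x̄ = -76 / (6·62) = -19/93.

-19/93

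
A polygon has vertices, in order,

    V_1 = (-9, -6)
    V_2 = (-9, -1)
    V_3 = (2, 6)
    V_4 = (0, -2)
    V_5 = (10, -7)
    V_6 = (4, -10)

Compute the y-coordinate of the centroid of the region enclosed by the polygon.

-323/89

Apply the surveyor's formula. First the cross-terms c_i = x_i·y_{i+1} − x_{i+1}·y_i:
  -45, -52, -4, 20, -72, -114  ⇒  2A = -267, A = -133.5.
Then Σ (y_i + y_{i+1})·c_i = 2907, so ȳ = 2907 / (6·(-133.5)) = -323/89.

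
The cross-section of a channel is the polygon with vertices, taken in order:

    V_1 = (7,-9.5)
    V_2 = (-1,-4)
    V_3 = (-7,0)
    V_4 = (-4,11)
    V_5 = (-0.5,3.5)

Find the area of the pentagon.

Apply the shoelace (surveyor's) formula: 2A = Σ (x_i·y_{i+1} − x_{i+1}·y_i), indices taken mod 5.
Σ = (-37.5) + (-28) + (-77) + (-8.5) + (-19.75) = -170.75
Area = |Σ|/2 = 85.375.

85.375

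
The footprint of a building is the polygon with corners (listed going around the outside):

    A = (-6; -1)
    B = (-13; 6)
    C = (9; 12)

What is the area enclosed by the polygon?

98

Apply the surveyor's formula: 2A = Σ (x_i·y_{i+1} − x_{i+1}·y_i), indices taken mod 3.
Σ = (-49) + (-210) + (63) = -196
Area = |Σ|/2 = 98.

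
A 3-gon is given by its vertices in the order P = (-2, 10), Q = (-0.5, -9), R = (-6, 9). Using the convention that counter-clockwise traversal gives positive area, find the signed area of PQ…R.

P→Q: (-2)(-9) − (-0.5)(10) = 23
Q→R: (-0.5)(9) − (-6)(-9) = -58.5
R→P: (-6)(10) − (-2)(9) = -42
Σ = -77.5
Signed area = Σ/2 = -38.75 (negative ⇒ clockwise traversal).

-38.75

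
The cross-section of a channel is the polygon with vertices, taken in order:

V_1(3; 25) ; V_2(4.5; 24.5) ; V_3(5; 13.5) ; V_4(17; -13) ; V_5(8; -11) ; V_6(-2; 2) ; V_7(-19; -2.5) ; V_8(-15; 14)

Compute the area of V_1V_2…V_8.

Apply the shoelace (surveyor's) formula: 2A = Σ (x_i·y_{i+1} − x_{i+1}·y_i), indices taken mod 8.
Σ = (-39) + (-61.75) + (-294.5) + (-83) + (-6) + (43) + (-303.5) + (-417) = -1161.75
Area = |Σ|/2 = 580.875.

580.875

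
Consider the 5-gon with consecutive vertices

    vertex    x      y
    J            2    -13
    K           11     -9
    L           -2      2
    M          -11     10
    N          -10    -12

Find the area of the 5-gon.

258.5

Apply Gauss's area formula: 2A = Σ (x_i·y_{i+1} − x_{i+1}·y_i), indices taken mod 5.
J→K: (2)(-9) − (11)(-13) = 125
K→L: (11)(2) − (-2)(-9) = 4
L→M: (-2)(10) − (-11)(2) = 2
M→N: (-11)(-12) − (-10)(10) = 232
N→J: (-10)(-13) − (2)(-12) = 154
Σ = 517
Area = |Σ|/2 = 258.5.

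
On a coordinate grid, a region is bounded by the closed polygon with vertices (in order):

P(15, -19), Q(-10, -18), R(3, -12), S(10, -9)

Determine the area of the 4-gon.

Σ = (-460) + (174) + (93) + (-55) = -248
Area = |Σ|/2 = 124.

124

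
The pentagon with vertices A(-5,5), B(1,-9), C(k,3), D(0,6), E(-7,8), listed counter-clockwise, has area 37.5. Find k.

-1

The doubled signed area Σ (x_i y_{i+1} − x_{i+1} y_i) is linear in k.
With k=0 it equals 90; the coefficient of k is 15 (from the two edges through C).
So 15·k + 90 = 2·37.5 = 75 ⇒ k = -1.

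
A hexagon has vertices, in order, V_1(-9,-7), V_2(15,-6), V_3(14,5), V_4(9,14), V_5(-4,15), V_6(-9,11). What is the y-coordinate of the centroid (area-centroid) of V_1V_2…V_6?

Apply the surveyor's formula. First the cross-terms c_i = x_i·y_{i+1} − x_{i+1}·y_i:
  159, 159, 151, 191, 91, 162  ⇒  2A = 913, A = 456.5.
Then Σ (y_i + y_{i+1})·c_i = 9196, so ȳ = 9196 / (6·456.5) = 836/249.

836/249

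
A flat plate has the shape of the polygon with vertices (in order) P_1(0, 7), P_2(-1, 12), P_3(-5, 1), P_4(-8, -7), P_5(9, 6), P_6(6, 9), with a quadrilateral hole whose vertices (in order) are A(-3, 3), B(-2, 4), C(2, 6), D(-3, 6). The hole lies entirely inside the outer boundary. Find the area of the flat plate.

Outer boundary:
Σ = (7) + (59) + (43) + (15) + (45) + (42) = 211
Area = |Σ|/2 = 105.5.
Hole:
Apply the shoelace (surveyor's) formula: 2A = Σ (x_i·y_{i+1} − x_{i+1}·y_i), indices taken mod 4.
Σ = (-6) + (-20) + (30) + (9) = 13
Area = |Σ|/2 = 6.5.
Net area = 105.5 − 6.5 = 99.

99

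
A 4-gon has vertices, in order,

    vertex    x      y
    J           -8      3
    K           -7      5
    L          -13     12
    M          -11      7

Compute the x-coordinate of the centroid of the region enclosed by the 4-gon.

-126/13

Apply Gauss's area formula. First the cross-terms c_i = x_i·y_{i+1} − x_{i+1}·y_i:
  -19, -19, 41, 23  ⇒  2A = 26, A = 13.
Then Σ (x_i + x_{i+1})·c_i = -756, so x̄ = -756 / (6·13) = -126/13.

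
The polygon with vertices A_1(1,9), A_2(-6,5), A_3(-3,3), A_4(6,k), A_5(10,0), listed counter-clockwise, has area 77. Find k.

The doubled signed area Σ (x_i y_{i+1} − x_{i+1} y_i) is linear in k.
With k=0 it equals 128; the coefficient of k is -13 (from the two edges through A_4).
So -13·k + 128 = 2·77 = 154 ⇒ k = -2.

-2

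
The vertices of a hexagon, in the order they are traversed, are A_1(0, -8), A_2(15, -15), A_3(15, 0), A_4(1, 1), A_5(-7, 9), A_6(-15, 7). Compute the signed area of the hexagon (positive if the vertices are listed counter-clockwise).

291

Apply the surveyor's formula: 2A = Σ (x_i·y_{i+1} − x_{i+1}·y_i), indices taken mod 6.
A_1→A_2: (0)(-15) − (15)(-8) = 120
A_2→A_3: (15)(0) − (15)(-15) = 225
A_3→A_4: (15)(1) − (1)(0) = 15
A_4→A_5: (1)(9) − (-7)(1) = 16
A_5→A_6: (-7)(7) − (-15)(9) = 86
A_6→A_1: (-15)(-8) − (0)(7) = 120
Σ = 582
Signed area = Σ/2 = 291 (positive ⇒ counter-clockwise traversal).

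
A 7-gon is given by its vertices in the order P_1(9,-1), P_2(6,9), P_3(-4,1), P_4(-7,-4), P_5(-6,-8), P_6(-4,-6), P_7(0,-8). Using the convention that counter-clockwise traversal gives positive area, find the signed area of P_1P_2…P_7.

Apply the surveyor's formula: 2A = Σ (x_i·y_{i+1} − x_{i+1}·y_i), indices taken mod 7.
Σ = (87) + (42) + (23) + (32) + (4) + (32) + (72) = 292
Signed area = Σ/2 = 146 (positive ⇒ counter-clockwise traversal).

146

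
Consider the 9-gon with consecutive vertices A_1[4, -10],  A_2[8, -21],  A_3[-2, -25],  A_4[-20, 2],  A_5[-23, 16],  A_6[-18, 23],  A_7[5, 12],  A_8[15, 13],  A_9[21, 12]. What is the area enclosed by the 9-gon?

A_1→A_2: (4)(-21) − (8)(-10) = -4
A_2→A_3: (8)(-25) − (-2)(-21) = -242
A_3→A_4: (-2)(2) − (-20)(-25) = -504
A_4→A_5: (-20)(16) − (-23)(2) = -274
A_5→A_6: (-23)(23) − (-18)(16) = -241
A_6→A_7: (-18)(12) − (5)(23) = -331
A_7→A_8: (5)(13) − (15)(12) = -115
A_8→A_9: (15)(12) − (21)(13) = -93
A_9→A_1: (21)(-10) − (4)(12) = -258
Σ = -2062
Area = |Σ|/2 = 1031.

1031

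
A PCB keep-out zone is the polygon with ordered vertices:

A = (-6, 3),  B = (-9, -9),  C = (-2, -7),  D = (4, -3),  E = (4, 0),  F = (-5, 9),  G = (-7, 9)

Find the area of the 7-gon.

129.5

Apply the surveyor's formula: 2A = Σ (x_i·y_{i+1} − x_{i+1}·y_i), indices taken mod 7.
Σ = (81) + (45) + (34) + (12) + (36) + (18) + (33) = 259
Area = |Σ|/2 = 129.5.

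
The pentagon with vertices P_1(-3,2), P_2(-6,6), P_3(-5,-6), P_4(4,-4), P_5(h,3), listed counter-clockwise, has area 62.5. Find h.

Write out the shoelace sum; only the two edges meeting at P_5 involve h:
2·Area = [(4·3 − h·(-4)) + (h·2 − (-3)·3)] + 104
       = 6·h + 125 = 125
⇒ h = 0.

0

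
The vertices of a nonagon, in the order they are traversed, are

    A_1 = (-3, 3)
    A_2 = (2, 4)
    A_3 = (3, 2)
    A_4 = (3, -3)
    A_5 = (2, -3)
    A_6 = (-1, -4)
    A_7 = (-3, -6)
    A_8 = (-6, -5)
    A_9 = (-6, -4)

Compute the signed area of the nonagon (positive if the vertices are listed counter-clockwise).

-59

Apply the shoelace (surveyor's) formula: 2A = Σ (x_i·y_{i+1} − x_{i+1}·y_i), indices taken mod 9.
Σ = (-18) + (-8) + (-15) + (-3) + (-11) + (-6) + (-21) + (-6) + (-30) = -118
Signed area = Σ/2 = -59 (negative ⇒ clockwise traversal).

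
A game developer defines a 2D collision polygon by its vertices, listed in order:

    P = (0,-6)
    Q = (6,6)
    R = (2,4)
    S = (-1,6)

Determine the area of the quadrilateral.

Apply the shoelace (surveyor's) formula: 2A = Σ (x_i·y_{i+1} − x_{i+1}·y_i), indices taken mod 4.
Cross-terms: 36, 12, 16, 6  ⇒  Σ = 70
Area = |Σ|/2 = 35.

35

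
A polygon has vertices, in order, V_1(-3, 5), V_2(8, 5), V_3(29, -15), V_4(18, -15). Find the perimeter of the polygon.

80

|V_1V_2| = √((11)² + (0)²) = √121 = 11
|V_2V_3| = √((21)² + (-20)²) = √841 = 29
|V_3V_4| = √((-11)² + (0)²) = √121 = 11
|V_4V_1| = √((-21)² + (20)²) = √841 = 29
Perimeter = 11 + 29 + 11 + 29 = 80.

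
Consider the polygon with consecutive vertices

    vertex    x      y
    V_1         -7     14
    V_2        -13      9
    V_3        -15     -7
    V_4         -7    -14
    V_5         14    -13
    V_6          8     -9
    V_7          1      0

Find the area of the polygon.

397

Apply the surveyor's formula: 2A = Σ (x_i·y_{i+1} − x_{i+1}·y_i), indices taken mod 7.
Σ = (119) + (226) + (161) + (287) + (-22) + (9) + (14) = 794
Area = |Σ|/2 = 397.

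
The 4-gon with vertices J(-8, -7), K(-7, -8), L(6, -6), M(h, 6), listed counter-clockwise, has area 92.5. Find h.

4

The doubled signed area Σ (x_i y_{i+1} − x_{i+1} y_i) is linear in h.
With h=0 it equals 189; the coefficient of h is -1 (from the two edges through M).
So -1·h + 189 = 2·92.5 = 185 ⇒ h = 4.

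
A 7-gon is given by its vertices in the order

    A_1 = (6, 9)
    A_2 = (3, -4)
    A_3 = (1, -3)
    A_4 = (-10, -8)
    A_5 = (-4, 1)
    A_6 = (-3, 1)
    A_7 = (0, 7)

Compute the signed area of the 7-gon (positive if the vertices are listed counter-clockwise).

Apply the shoelace (surveyor's) formula: 2A = Σ (x_i·y_{i+1} − x_{i+1}·y_i), indices taken mod 7.
A_1→A_2: (6)(-4) − (3)(9) = -51
A_2→A_3: (3)(-3) − (1)(-4) = -5
A_3→A_4: (1)(-8) − (-10)(-3) = -38
A_4→A_5: (-10)(1) − (-4)(-8) = -42
A_5→A_6: (-4)(1) − (-3)(1) = -1
A_6→A_7: (-3)(7) − (0)(1) = -21
A_7→A_1: (0)(9) − (6)(7) = -42
Σ = -200
Signed area = Σ/2 = -100 (negative ⇒ clockwise traversal).

-100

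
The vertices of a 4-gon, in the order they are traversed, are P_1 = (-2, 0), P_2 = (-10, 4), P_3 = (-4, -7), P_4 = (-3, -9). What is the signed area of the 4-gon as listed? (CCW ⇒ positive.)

37.5

Σ = (-8) + (86) + (15) + (-18) = 75
Signed area = Σ/2 = 37.5 (positive ⇒ counter-clockwise traversal).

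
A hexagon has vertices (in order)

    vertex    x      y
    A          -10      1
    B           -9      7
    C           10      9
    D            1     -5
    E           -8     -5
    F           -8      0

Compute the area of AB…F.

Σ = (-61) + (-151) + (-59) + (-45) + (-40) + (-8) = -364
Area = |Σ|/2 = 182.

182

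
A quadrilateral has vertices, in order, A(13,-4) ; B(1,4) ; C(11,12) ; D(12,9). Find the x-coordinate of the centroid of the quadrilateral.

2380/279

Apply Gauss's area formula. First the cross-terms c_i = x_i·y_{i+1} − x_{i+1}·y_i:
  56, -32, -45, -165  ⇒  2A = -186, A = -93.
Then Σ (x_i + x_{i+1})·c_i = -4760, so x̄ = -4760 / (6·(-93)) = 2380/279.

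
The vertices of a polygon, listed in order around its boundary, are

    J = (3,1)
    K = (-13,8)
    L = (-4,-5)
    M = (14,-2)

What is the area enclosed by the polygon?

116

Σ = (37) + (97) + (78) + (20) = 232
Area = |Σ|/2 = 116.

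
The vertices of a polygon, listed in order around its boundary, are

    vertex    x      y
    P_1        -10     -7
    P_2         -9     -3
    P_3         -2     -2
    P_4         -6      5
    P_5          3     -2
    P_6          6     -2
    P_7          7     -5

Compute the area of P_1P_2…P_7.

77.5

Apply the shoelace (surveyor's) formula: 2A = Σ (x_i·y_{i+1} − x_{i+1}·y_i), indices taken mod 7.
Cross-terms: -33, 12, -22, -3, 6, -16, -99  ⇒  Σ = -155
Area = |Σ|/2 = 77.5.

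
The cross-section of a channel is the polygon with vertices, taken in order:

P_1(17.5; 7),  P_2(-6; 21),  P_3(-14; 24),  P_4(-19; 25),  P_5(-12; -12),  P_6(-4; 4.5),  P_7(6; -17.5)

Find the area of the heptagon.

Σ = (409.5) + (150) + (106) + (528) + (-102) + (43) + (348.25) = 1482.75
Area = |Σ|/2 = 741.375.

741.375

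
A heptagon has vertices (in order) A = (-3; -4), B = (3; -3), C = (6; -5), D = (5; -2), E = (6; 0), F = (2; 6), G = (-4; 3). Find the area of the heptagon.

Apply Gauss's area formula: 2A = Σ (x_i·y_{i+1} − x_{i+1}·y_i), indices taken mod 7.
Σ = (21) + (3) + (13) + (12) + (36) + (30) + (25) = 140
Area = |Σ|/2 = 70.

70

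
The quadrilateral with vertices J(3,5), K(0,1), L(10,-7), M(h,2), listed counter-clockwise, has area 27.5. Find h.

4

Write out the shoelace sum; only the two edges meeting at M involve h:
2·Area = [(10·2 − h·(-7)) + (h·5 − 3·2)] + -7
       = 12·h + 7 = 55
⇒ h = 4.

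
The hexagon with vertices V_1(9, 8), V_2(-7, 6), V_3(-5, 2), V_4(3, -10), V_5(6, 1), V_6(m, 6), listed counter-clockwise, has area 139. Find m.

9

Write out the shoelace sum; only the two edges meeting at V_6 involve m:
2·Area = [(6·6 − m·1) + (m·8 − 9·6)] + 233
       = 7·m + 215 = 278
⇒ m = 9.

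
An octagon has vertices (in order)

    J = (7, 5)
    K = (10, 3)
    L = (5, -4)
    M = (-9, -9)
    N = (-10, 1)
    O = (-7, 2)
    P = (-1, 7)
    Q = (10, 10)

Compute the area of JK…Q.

Σ = (-29) + (-55) + (-81) + (-99) + (-13) + (-47) + (-80) + (-20) = -424
Area = |Σ|/2 = 212.

212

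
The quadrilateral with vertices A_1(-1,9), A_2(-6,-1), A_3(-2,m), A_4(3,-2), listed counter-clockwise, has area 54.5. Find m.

-3

The doubled signed area Σ (x_i y_{i+1} − x_{i+1} y_i) is linear in m.
With m=0 it equals 82; the coefficient of m is -9 (from the two edges through A_3).
So -9·m + 82 = 2·54.5 = 109 ⇒ m = -3.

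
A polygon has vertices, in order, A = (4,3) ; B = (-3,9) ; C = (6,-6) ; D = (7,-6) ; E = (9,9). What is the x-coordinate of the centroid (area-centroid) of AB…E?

590/123

Apply Gauss's area formula. First the cross-terms c_i = x_i·y_{i+1} − x_{i+1}·y_i:
  45, -36, 6, 117, -9  ⇒  2A = 123, A = 61.5.
Then Σ (x_i + x_{i+1})·c_i = 1770, so x̄ = 1770 / (6·61.5) = 590/123.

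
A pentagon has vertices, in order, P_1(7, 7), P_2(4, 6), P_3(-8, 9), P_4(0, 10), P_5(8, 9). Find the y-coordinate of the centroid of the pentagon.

190/23

Apply the surveyor's formula. First the cross-terms c_i = x_i·y_{i+1} − x_{i+1}·y_i:
  14, 84, -80, -80, -7  ⇒  2A = -69, A = -34.5.
Then Σ (y_i + y_{i+1})·c_i = -1710, so ȳ = -1710 / (6·(-34.5)) = 190/23.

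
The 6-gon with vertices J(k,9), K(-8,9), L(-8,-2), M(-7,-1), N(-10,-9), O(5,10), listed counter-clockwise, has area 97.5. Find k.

2

Write out the shoelace sum; only the two edges meeting at J involve k:
2·Area = [(5·9 − k·10) + (k·9 − (-8)·9)] + 80
       = -1·k + 197 = 195
⇒ k = 2.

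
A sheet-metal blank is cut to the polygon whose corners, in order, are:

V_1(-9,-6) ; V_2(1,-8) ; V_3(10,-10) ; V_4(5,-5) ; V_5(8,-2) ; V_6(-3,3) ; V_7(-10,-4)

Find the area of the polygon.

V_1→V_2: (-9)(-8) − (1)(-6) = 78
V_2→V_3: (1)(-10) − (10)(-8) = 70
V_3→V_4: (10)(-5) − (5)(-10) = 0
V_4→V_5: (5)(-2) − (8)(-5) = 30
V_5→V_6: (8)(3) − (-3)(-2) = 18
V_6→V_7: (-3)(-4) − (-10)(3) = 42
V_7→V_1: (-10)(-6) − (-9)(-4) = 24
Σ = 262
Area = |Σ|/2 = 131.

131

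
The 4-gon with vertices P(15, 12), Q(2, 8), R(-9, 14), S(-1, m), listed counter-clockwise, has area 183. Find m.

-7

Write out the shoelace sum; only the two edges meeting at S involve m:
2·Area = [((-9)·m − (-1)·14) + ((-1)·12 − 15·m)] + 196
       = -24·m + 198 = 366
⇒ m = -7.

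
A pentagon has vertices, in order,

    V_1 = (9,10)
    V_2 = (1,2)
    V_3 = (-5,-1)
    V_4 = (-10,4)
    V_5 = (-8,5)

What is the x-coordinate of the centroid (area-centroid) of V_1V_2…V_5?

-77/52

Apply the shoelace formula. First the cross-terms c_i = x_i·y_{i+1} − x_{i+1}·y_i:
  8, 9, -30, -18, -125  ⇒  2A = -156, A = -78.
Then Σ (x_i + x_{i+1})·c_i = 693, so x̄ = 693 / (6·(-78)) = -77/52.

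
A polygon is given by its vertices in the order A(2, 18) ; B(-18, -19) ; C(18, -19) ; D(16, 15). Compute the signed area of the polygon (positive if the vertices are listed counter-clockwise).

901

Apply Gauss's area formula: 2A = Σ (x_i·y_{i+1} − x_{i+1}·y_i), indices taken mod 4.
Σ = (286) + (684) + (574) + (258) = 1802
Signed area = Σ/2 = 901 (positive ⇒ counter-clockwise traversal).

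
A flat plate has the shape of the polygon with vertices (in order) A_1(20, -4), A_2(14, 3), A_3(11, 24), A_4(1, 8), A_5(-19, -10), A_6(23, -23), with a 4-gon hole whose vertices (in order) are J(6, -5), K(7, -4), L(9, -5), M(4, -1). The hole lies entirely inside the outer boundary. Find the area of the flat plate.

Outer boundary:
Σ = (116) + (303) + (64) + (142) + (667) + (368) = 1660
Area = |Σ|/2 = 830.
Hole:
Apply the surveyor's formula: 2A = Σ (x_i·y_{i+1} − x_{i+1}·y_i), indices taken mod 4.
Cross-terms: 11, 1, 11, -14  ⇒  Σ = 9
Area = |Σ|/2 = 4.5.
Net area = 830 − 4.5 = 825.5.

825.5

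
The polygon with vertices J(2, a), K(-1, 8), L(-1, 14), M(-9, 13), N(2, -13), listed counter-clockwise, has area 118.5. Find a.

-1

Write out the shoelace sum; only the two edges meeting at J involve a:
2·Area = [(2·a − 2·(-13)) + (2·8 − (-1)·a)] + 198
       = 3·a + 240 = 237
⇒ a = -1.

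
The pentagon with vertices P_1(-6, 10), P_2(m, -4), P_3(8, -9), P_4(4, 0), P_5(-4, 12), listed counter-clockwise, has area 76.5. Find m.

The doubled signed area Σ (x_i y_{i+1} − x_{i+1} y_i) is linear in m.
With m=0 it equals 172; the coefficient of m is -19 (from the two edges through P_2).
So -19·m + 172 = 2·76.5 = 153 ⇒ m = 1.

1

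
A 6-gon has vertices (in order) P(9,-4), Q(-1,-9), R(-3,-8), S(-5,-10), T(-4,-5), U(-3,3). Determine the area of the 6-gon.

Σ = (-85) + (-19) + (-10) + (-15) + (-27) + (-15) = -171
Area = |Σ|/2 = 85.5.

85.5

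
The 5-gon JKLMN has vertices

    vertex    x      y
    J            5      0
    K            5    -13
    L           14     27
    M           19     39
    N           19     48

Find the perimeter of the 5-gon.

|JK| = √((0)² + (-13)²) = √169 = 13
|KL| = √((9)² + (40)²) = √1681 = 41
|LM| = √((5)² + (12)²) = √169 = 13
|MN| = √((0)² + (9)²) = √81 = 9
|NJ| = √((-14)² + (-48)²) = √2500 = 50
Perimeter = 13 + 41 + 13 + 9 + 50 = 126.

126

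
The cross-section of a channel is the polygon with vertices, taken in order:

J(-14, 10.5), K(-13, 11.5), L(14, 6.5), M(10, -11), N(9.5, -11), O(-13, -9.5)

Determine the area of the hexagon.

Apply the surveyor's formula: 2A = Σ (x_i·y_{i+1} − x_{i+1}·y_i), indices taken mod 6.
Σ = (-24.5) + (-245.5) + (-219) + (-5.5) + (-233.25) + (-269.5) = -997.25
Area = |Σ|/2 = 498.625.

498.625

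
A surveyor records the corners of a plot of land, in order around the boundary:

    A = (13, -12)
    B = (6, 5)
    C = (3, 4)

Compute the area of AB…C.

Apply the shoelace (surveyor's) formula: 2A = Σ (x_i·y_{i+1} − x_{i+1}·y_i), indices taken mod 3.
Cross-terms: 137, 9, -88  ⇒  Σ = 58
Area = |Σ|/2 = 29.

29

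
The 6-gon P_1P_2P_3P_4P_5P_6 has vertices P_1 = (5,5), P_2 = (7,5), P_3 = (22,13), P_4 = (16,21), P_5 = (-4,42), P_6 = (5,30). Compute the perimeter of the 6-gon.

|P_1P_2| = √((2)² + (0)²) = √4 = 2
|P_2P_3| = √((15)² + (8)²) = √289 = 17
|P_3P_4| = √((-6)² + (8)²) = √100 = 10
|P_4P_5| = √((-20)² + (21)²) = √841 = 29
|P_5P_6| = √((9)² + (-12)²) = √225 = 15
|P_6P_1| = √((0)² + (-25)²) = √625 = 25
Perimeter = 2 + 17 + 10 + 29 + 15 + 25 = 98.

98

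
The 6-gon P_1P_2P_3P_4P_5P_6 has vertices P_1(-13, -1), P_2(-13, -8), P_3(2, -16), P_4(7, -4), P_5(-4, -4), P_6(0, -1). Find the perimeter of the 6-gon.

|P_1P_2| = √((0)² + (-7)²) = √49 = 7
|P_2P_3| = √((15)² + (-8)²) = √289 = 17
|P_3P_4| = √((5)² + (12)²) = √169 = 13
|P_4P_5| = √((-11)² + (0)²) = √121 = 11
|P_5P_6| = √((4)² + (3)²) = √25 = 5
|P_6P_1| = √((-13)² + (0)²) = √169 = 13
Perimeter = 7 + 17 + 13 + 11 + 5 + 13 = 66.

66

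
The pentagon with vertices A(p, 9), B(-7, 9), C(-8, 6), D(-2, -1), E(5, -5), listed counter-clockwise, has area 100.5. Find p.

Write out the shoelace sum; only the two edges meeting at A involve p:
2·Area = [(5·9 − p·(-5)) + (p·9 − (-7)·9)] + 65
       = 14·p + 173 = 201
⇒ p = 2.

2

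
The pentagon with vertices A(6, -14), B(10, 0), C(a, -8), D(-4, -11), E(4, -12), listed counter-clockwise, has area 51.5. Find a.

3

The doubled signed area Σ (x_i y_{i+1} − x_{i+1} y_i) is linear in a.
With a=0 it equals 136; the coefficient of a is -11 (from the two edges through C).
So -11·a + 136 = 2·51.5 = 103 ⇒ a = 3.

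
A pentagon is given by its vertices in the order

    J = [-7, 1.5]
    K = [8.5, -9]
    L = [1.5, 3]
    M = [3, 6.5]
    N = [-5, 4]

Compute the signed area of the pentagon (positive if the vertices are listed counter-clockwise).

77.5

Cross-terms: 50.25, 39, 0.75, 44.5, 20.5  ⇒  Σ = 155
Signed area = Σ/2 = 77.5 (positive ⇒ counter-clockwise traversal).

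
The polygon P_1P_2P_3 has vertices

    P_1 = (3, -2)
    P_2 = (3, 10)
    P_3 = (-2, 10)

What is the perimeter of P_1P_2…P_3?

|P_1P_2| = √((0)² + (12)²) = √144 = 12
|P_2P_3| = √((-5)² + (0)²) = √25 = 5
|P_3P_1| = √((5)² + (-12)²) = √169 = 13
Perimeter = 12 + 5 + 13 = 30.

30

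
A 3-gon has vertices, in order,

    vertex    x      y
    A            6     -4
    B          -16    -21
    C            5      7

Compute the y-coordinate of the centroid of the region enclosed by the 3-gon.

Apply the shoelace formula. First the cross-terms c_i = x_i·y_{i+1} − x_{i+1}·y_i:
  -190, -7, -62  ⇒  2A = -259, A = -129.5.
Then Σ (y_i + y_{i+1})·c_i = 4662, so ȳ = 4662 / (6·(-129.5)) = -6.

-6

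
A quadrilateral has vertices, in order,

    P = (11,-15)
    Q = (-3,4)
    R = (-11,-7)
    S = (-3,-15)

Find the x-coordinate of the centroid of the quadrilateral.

Apply Gauss's area formula. First the cross-terms c_i = x_i·y_{i+1} − x_{i+1}·y_i:
  -1, 65, 144, 210  ⇒  2A = 418, A = 209.
Then Σ (x_i + x_{i+1})·c_i = -1254, so x̄ = -1254 / (6·209) = -1.

-1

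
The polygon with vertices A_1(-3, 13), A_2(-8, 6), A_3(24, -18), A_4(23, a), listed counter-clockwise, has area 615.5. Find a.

16

Write out the shoelace sum; only the two edges meeting at A_4 involve a:
2·Area = [(24·a − 23·(-18)) + (23·13 − (-3)·a)] + 86
       = 27·a + 799 = 1231
⇒ a = 16.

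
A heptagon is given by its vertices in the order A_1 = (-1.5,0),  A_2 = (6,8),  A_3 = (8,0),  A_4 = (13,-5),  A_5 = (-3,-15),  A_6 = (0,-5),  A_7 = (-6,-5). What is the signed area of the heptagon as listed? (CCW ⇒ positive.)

-174.25

Apply Gauss's area formula: 2A = Σ (x_i·y_{i+1} − x_{i+1}·y_i), indices taken mod 7.
Σ = (-12) + (-64) + (-40) + (-210) + (15) + (-30) + (-7.5) = -348.5
Signed area = Σ/2 = -174.25 (negative ⇒ clockwise traversal).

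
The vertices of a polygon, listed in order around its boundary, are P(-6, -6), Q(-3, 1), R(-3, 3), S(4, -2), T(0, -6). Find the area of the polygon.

P→Q: (-6)(1) − (-3)(-6) = -24
Q→R: (-3)(3) − (-3)(1) = -6
R→S: (-3)(-2) − (4)(3) = -6
S→T: (4)(-6) − (0)(-2) = -24
T→P: (0)(-6) − (-6)(-6) = -36
Σ = -96
Area = |Σ|/2 = 48.

48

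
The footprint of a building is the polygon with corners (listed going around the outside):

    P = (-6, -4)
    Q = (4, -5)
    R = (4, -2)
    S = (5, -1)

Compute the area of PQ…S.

19

Apply the shoelace (surveyor's) formula: 2A = Σ (x_i·y_{i+1} − x_{i+1}·y_i), indices taken mod 4.
Σ = (46) + (12) + (6) + (-26) = 38
Area = |Σ|/2 = 19.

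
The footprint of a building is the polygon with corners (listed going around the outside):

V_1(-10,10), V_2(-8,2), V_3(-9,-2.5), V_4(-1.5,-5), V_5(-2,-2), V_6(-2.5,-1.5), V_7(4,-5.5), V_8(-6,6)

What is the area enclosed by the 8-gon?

70.5

Cross-terms: 60, 38, 41.25, -7, -2, 19.75, -9, 0  ⇒  Σ = 141
Area = |Σ|/2 = 70.5.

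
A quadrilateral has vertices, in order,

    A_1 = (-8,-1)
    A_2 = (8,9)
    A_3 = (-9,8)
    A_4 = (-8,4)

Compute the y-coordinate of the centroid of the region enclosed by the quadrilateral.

803/149

Apply Gauss's area formula. First the cross-terms c_i = x_i·y_{i+1} − x_{i+1}·y_i:
  -64, 145, 28, 40  ⇒  2A = 149, A = 74.5.
Then Σ (y_i + y_{i+1})·c_i = 2409, so ȳ = 2409 / (6·74.5) = 803/149.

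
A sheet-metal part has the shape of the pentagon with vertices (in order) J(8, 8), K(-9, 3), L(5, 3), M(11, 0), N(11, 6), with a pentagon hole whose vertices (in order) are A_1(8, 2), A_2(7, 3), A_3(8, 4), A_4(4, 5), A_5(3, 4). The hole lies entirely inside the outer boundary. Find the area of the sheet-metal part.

57

Outer boundary:
Σ = (96) + (-42) + (-33) + (66) + (40) = 127
Area = |Σ|/2 = 63.5.
Hole:
Apply the shoelace (surveyor's) formula: 2A = Σ (x_i·y_{i+1} − x_{i+1}·y_i), indices taken mod 5.
A_1→A_2: (8)(3) − (7)(2) = 10
A_2→A_3: (7)(4) − (8)(3) = 4
A_3→A_4: (8)(5) − (4)(4) = 24
A_4→A_5: (4)(4) − (3)(5) = 1
A_5→A_1: (3)(2) − (8)(4) = -26
Σ = 13
Area = |Σ|/2 = 6.5.
Net area = 63.5 − 6.5 = 57.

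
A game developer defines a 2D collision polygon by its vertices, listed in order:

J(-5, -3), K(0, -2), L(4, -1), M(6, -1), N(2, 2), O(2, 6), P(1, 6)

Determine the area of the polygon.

Apply the surveyor's formula: 2A = Σ (x_i·y_{i+1} − x_{i+1}·y_i), indices taken mod 7.
Σ = (10) + (8) + (2) + (14) + (8) + (6) + (27) = 75
Area = |Σ|/2 = 37.5.

37.5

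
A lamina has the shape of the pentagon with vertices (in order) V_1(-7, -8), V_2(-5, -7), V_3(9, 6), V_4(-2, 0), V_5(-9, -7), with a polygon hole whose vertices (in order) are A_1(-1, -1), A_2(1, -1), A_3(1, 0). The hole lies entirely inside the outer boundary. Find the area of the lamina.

Outer boundary:
Σ = (9) + (33) + (12) + (14) + (23) = 91
Area = |Σ|/2 = 45.5.
Hole:
Apply the shoelace (surveyor's) formula: 2A = Σ (x_i·y_{i+1} − x_{i+1}·y_i), indices taken mod 3.
A_1→A_2: (-1)(-1) − (1)(-1) = 2
A_2→A_3: (1)(0) − (1)(-1) = 1
A_3→A_1: (1)(-1) − (-1)(0) = -1
Σ = 2
Area = |Σ|/2 = 1.
Net area = 45.5 − 1 = 44.5.

44.5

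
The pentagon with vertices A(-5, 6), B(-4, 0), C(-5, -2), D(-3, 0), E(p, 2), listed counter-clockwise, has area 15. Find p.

0

The doubled signed area Σ (x_i y_{i+1} − x_{i+1} y_i) is linear in p.
With p=0 it equals 30; the coefficient of p is 6 (from the two edges through E).
So 6·p + 30 = 2·15 = 30 ⇒ p = 0.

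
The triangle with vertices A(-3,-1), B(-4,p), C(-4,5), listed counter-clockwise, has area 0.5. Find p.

6

The doubled signed area Σ (x_i y_{i+1} − x_{i+1} y_i) is linear in p.
With p=0 it equals -5; the coefficient of p is 1 (from the two edges through B).
So 1·p + -5 = 2·0.5 = 1 ⇒ p = 6.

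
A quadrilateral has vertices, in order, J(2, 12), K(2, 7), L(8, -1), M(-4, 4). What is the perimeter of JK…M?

38

|JK| = √((0)² + (-5)²) = √25 = 5
|KL| = √((6)² + (-8)²) = √100 = 10
|LM| = √((-12)² + (5)²) = √169 = 13
|MJ| = √((6)² + (8)²) = √100 = 10
Perimeter = 5 + 10 + 13 + 10 = 38.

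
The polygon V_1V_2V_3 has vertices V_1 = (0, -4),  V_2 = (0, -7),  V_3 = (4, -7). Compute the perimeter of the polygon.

12

|V_1V_2| = √((0)² + (-3)²) = √9 = 3
|V_2V_3| = √((4)² + (0)²) = √16 = 4
|V_3V_1| = √((-4)² + (3)²) = √25 = 5
Perimeter = 3 + 4 + 5 = 12.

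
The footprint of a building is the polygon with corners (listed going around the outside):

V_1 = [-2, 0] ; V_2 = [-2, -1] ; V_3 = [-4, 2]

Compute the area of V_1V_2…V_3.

1

Σ = (2) + (-8) + (4) = -2
Area = |Σ|/2 = 1.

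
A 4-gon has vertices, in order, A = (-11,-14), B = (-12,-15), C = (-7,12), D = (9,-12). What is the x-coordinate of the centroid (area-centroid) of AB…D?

-878/267

Apply the shoelace (surveyor's) formula. First the cross-terms c_i = x_i·y_{i+1} − x_{i+1}·y_i:
  -3, -249, -24, -258  ⇒  2A = -534, A = -267.
Then Σ (x_i + x_{i+1})·c_i = 5268, so x̄ = 5268 / (6·(-267)) = -878/267.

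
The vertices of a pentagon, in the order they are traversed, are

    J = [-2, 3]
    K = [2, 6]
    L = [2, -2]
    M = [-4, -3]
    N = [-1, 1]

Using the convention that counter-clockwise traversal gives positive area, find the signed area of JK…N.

Apply Gauss's area formula: 2A = Σ (x_i·y_{i+1} − x_{i+1}·y_i), indices taken mod 5.
Σ = (-18) + (-16) + (-14) + (-7) + (-1) = -56
Signed area = Σ/2 = -28 (negative ⇒ clockwise traversal).

-28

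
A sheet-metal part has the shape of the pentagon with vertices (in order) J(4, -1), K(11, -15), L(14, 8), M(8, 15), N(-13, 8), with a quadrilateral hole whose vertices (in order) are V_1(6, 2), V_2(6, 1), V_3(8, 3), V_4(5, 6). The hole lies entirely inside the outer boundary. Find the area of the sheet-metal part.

Outer boundary:
Apply the surveyor's formula: 2A = Σ (x_i·y_{i+1} − x_{i+1}·y_i), indices taken mod 5.
Cross-terms: -49, 298, 146, 259, -19  ⇒  Σ = 635
Area = |Σ|/2 = 317.5.
Hole:
V_1→V_2: (6)(1) − (6)(2) = -6
V_2→V_3: (6)(3) − (8)(1) = 10
V_3→V_4: (8)(6) − (5)(3) = 33
V_4→V_1: (5)(2) − (6)(6) = -26
Σ = 11
Area = |Σ|/2 = 5.5.
Net area = 317.5 − 5.5 = 312.

312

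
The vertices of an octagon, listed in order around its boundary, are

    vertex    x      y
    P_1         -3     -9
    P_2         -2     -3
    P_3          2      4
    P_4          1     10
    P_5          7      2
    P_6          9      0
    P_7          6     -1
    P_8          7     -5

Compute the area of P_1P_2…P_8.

Apply the shoelace formula: 2A = Σ (x_i·y_{i+1} − x_{i+1}·y_i), indices taken mod 8.
P_1→P_2: (-3)(-3) − (-2)(-9) = -9
P_2→P_3: (-2)(4) − (2)(-3) = -2
P_3→P_4: (2)(10) − (1)(4) = 16
P_4→P_5: (1)(2) − (7)(10) = -68
P_5→P_6: (7)(0) − (9)(2) = -18
P_6→P_7: (9)(-1) − (6)(0) = -9
P_7→P_8: (6)(-5) − (7)(-1) = -23
P_8→P_1: (7)(-9) − (-3)(-5) = -78
Σ = -191
Area = |Σ|/2 = 95.5.

95.5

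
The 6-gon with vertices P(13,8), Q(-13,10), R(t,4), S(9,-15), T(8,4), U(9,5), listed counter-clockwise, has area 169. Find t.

-1

The doubled signed area Σ (x_i y_{i+1} − x_{i+1} y_i) is linear in t.
With t=0 it equals 313; the coefficient of t is -25 (from the two edges through R).
So -25·t + 313 = 2·169 = 338 ⇒ t = -1.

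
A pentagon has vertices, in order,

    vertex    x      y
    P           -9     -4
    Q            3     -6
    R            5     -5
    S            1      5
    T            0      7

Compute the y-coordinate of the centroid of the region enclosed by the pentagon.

-184/181

Apply the shoelace (surveyor's) formula. First the cross-terms c_i = x_i·y_{i+1} − x_{i+1}·y_i:
  66, 15, 30, 7, 63  ⇒  2A = 181, A = 90.5.
Then Σ (y_i + y_{i+1})·c_i = -552, so ȳ = -552 / (6·90.5) = -184/181.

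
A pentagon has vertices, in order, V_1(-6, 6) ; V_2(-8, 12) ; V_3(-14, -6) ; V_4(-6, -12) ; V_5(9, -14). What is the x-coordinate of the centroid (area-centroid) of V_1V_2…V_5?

Apply the surveyor's formula. First the cross-terms c_i = x_i·y_{i+1} − x_{i+1}·y_i:
  -24, 216, 132, 192, -30  ⇒  2A = 486, A = 243.
Then Σ (x_i + x_{i+1})·c_i = -6570, so x̄ = -6570 / (6·243) = -365/81.

-365/81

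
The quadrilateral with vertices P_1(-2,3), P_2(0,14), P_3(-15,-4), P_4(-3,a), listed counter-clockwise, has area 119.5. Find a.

Write out the shoelace sum; only the two edges meeting at P_4 involve a:
2·Area = [((-15)·a − (-3)·(-4)) + ((-3)·3 − (-2)·a)] + 182
       = -13·a + 161 = 239
⇒ a = -6.

-6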